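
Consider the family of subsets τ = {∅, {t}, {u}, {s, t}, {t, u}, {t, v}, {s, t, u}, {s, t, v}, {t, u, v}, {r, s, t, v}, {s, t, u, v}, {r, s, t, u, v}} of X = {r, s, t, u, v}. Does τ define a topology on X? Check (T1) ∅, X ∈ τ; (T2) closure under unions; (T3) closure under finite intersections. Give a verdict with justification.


τ IS a topology on X.

Axiom (T1): ∅ ∈ τ? Yes; X ∈ τ? Yes.
Axiom (T2/T3): check pairwise unions and intersections of members of τ.
All pairwise intersections and unions checked — each lies in τ. Therefore τ satisfies (T1), (T2), (T3): it IS a topology on X.


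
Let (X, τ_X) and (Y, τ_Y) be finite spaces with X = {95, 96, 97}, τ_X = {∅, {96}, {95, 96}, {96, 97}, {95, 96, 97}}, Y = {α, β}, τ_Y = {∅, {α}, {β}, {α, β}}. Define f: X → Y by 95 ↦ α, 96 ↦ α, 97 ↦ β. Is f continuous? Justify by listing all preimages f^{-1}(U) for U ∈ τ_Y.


f is NOT continuous.

Compute f^{-1}(U) for each U ∈ τ_Y:
  U = ∅: f^{-1}(U) = ∅ ∈ τ_X ✓.
  U = {α}: f^{-1}(U) = {95, 96} ∈ τ_X ✓.
  U = {β}: f^{-1}(U) = {97} ∉ τ_X ✗.
  U = {α, β}: f^{-1}(U) = {95, 96, 97} ∈ τ_X ✓.
Found U = {β} with f^{-1}(U) = {97} not in τ_X. Therefore f is NOT continuous.


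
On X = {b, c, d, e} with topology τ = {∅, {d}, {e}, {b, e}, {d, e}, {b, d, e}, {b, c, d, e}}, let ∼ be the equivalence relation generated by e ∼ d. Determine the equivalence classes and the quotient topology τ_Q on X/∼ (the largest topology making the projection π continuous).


X/∼ = {[b], [c], [d=e]}; |τ_Q| = 4.

Equivalence classes: [b], [c], [d=e].
Quotient map π: X → X/∼ sends b ↦ [b], c ↦ [c], d ↦ [d=e], e ↦ [d=e].
For each subset V ⊆ X/∼, compute π^{-1}(V) ⊆ X and check whether π^{-1}(V) ∈ τ. V is open in τ_Q iff π^{-1}(V) ∈ τ.
  V = {}: π^{-1}(V) = ∅ ∈ τ ✓.
  V = {[b]}: π^{-1}(V) = {b} ∉ τ ✗.
  V = {[c]}: π^{-1}(V) = {c} ∉ τ ✗.
  V = {[b], [c]}: π^{-1}(V) = {b, c} ∉ τ ✗.
  V = {[d=e]}: π^{-1}(V) = {d, e} ∈ τ ✓.
  V = {[b], [d=e]}: π^{-1}(V) = {b, d, e} ∈ τ ✓.
  V = {[c], [d=e]}: π^{-1}(V) = {c, d, e} ∉ τ ✗.
  V = {[b], [c], [d=e]}: π^{-1}(V) = {b, c, d, e} ∈ τ ✓.
Open sets in the quotient: τ_Q = {{}, {[d=e]}, {[b], [d=e]}, {[b], [c], [d=e]}} (4 elements).


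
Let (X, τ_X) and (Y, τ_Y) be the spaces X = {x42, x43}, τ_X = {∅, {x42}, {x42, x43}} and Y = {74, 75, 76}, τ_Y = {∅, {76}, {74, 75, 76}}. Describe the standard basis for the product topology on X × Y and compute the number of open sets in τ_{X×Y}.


Basis B = {∅ × ∅, {x42} × {76}, {x42, x43} × {76}, {x42} × {74, 75, 76}, {x42, x43} × {74, 75, 76}}; |τ_{X×Y}| = 6.

Enumerate products U × V with U ∈ τ_X, V ∈ τ_Y (deduplicated):
  ∅ × ∅ = {} (∅)
  {x42} × {76} = {(x42,76)}
  {x42, x43} × {76} = {(x42,76), (x43,76)}
  {x42} × {74, 75, 76} = {(x42,74), (x42,75), (x42,76)}
  {x42, x43} × {74, 75, 76} = {(x42,74), (x42,75), (x42,76), (x43,74), (x43,75), (x43,76)}
These 5 distinct sets form the basis B.
Close under arbitrary unions to get τ_{X×Y}; counting gives |τ_{X×Y}| = 6.


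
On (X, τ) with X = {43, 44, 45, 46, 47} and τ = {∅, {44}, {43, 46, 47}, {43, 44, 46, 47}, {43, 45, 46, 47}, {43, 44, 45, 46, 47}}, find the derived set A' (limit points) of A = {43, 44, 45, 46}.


A' = {43, 45, 46, 47}

For each x ∈ X, list the open sets U ∈ τ with x ∈ U, then check whether U ∩ (A ∖ {x}) ≠ ∅ for every such U.
  x = 43: opens ∋ x are {43, 46, 47}, {43, 44, 46, 47}, {43, 45, 46, 47}, {43, 44, 45, 46, 47}; each meets A ∖ {43}, so x IS a limit point.
  x = 44: open {44} ∋ x has {44} ∩ (A ∖ {44}) = ∅, so x is NOT a limit point.
  x = 45: opens ∋ x are {43, 45, 46, 47}, {43, 44, 45, 46, 47}; each meets A ∖ {45}, so x IS a limit point.
  x = 46: opens ∋ x are {43, 46, 47}, {43, 44, 46, 47}, {43, 45, 46, 47}, {43, 44, 45, 46, 47}; each meets A ∖ {46}, so x IS a limit point.
  x = 47: opens ∋ x are {43, 46, 47}, {43, 44, 46, 47}, {43, 45, 46, 47}, {43, 44, 45, 46, 47}; each meets A ∖ {47}, so x IS a limit point.
Collecting: A' = {43, 45, 46, 47}.


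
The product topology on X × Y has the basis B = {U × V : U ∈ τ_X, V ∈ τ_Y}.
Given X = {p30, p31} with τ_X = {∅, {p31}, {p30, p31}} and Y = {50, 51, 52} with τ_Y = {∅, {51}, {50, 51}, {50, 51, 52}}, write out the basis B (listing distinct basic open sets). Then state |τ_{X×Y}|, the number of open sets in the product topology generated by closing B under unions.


Basis B = {∅ × ∅, {p31} × {51}, {p30, p31} × {51}, {p31} × {50, 51}, {p31} × {50, 51, 52}, {p30, p31} × {50, 51}, {p30, p31} × {50, 51, 52}}; |τ_{X×Y}| = 10.

Enumerate products U × V with U ∈ τ_X, V ∈ τ_Y (deduplicated):
  ∅ × ∅ = {} (∅)
  {p31} × {51} = {(p31,51)}
  {p30, p31} × {51} = {(p30,51), (p31,51)}
  {p31} × {50, 51} = {(p31,50), (p31,51)}
  {p31} × {50, 51, 52} = {(p31,50), (p31,51), (p31,52)}
  {p30, p31} × {50, 51} = {(p30,50), (p30,51), (p31,50), (p31,51)}
  {p30, p31} × {50, 51, 52} = {(p30,50), (p30,51), (p30,52), (p31,50), (p31,51), (p31,52)}
These 7 distinct sets form the basis B.
Close under arbitrary unions to get τ_{X×Y}; counting gives |τ_{X×Y}| = 10.


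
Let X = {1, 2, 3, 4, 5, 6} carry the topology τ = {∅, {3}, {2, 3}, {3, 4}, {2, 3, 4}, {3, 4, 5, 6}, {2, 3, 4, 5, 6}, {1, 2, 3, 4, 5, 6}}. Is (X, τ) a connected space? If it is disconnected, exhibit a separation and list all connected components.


(X, τ) is connected.

Find clopen sets (U ∈ τ with X ∖ U ∈ τ):
  U = ∅, X ∖ U = {1, 2, 3, 4, 5, 6} — both open, so U is clopen.
  U = {1, 2, 3, 4, 5, 6}, X ∖ U = ∅ — both open, so U is clopen.
Only trivial clopens (∅ and X) exist, so (X, τ) is connected.
Compute connected components by grouping points that agree on all clopens:
  component: {1, 2, 3, 4, 5, 6}


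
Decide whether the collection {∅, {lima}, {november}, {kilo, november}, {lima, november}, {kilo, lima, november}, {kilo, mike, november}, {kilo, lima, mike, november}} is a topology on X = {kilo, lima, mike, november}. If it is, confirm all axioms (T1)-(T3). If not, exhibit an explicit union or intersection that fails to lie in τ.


τ IS a topology on X.

Axiom (T1): ∅ ∈ τ? Yes; X ∈ τ? Yes.
Axiom (T2/T3): check pairwise unions and intersections of members of τ.
All pairwise intersections and unions checked — each lies in τ. Therefore τ satisfies (T1), (T2), (T3): it IS a topology on X.


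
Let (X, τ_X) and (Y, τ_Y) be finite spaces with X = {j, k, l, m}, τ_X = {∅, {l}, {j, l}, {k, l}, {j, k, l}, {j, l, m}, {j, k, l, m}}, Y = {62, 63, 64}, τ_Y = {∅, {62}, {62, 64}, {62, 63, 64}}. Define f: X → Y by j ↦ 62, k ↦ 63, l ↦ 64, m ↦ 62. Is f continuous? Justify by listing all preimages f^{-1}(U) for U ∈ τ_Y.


f is NOT continuous.

Compute f^{-1}(U) for each U ∈ τ_Y:
  U = ∅: f^{-1}(U) = ∅ ∈ τ_X ✓.
  U = {62}: f^{-1}(U) = {j, m} ∉ τ_X ✗.
  U = {62, 64}: f^{-1}(U) = {j, l, m} ∈ τ_X ✓.
  U = {62, 63, 64}: f^{-1}(U) = {j, k, l, m} ∈ τ_X ✓.
Found U = {62} with f^{-1}(U) = {j, m} not in τ_X. Therefore f is NOT continuous.


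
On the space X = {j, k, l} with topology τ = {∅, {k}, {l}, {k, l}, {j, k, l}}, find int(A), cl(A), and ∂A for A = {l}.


int(A) = {l}, cl(A) = {j, l}, ∂A = {j}.

Closed sets in (X, τ) are complements of opens:
  closed(X, τ) = {∅, {j}, {j, k}, {j, l}, {j, k, l}}.
int(A) = ⋃ {U ∈ τ : U ⊆ A}. Opens contained in A: ∅, {l}.
Taking the union of these: int(A) = {l}.
cl(A) = ⋂ {C closed : A ⊆ C}. Closed sets containing A: {j, l}, {j, k, l}.
Intersecting these: cl(A) = {j, l}.
∂A = cl(A) ∖ int(A) = {j, l} ∖ {l} = {j}.


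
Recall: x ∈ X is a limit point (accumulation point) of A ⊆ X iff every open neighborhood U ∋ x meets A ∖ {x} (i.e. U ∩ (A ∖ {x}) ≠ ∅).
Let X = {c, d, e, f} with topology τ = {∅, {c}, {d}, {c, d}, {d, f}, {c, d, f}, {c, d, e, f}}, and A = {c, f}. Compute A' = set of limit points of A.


A' = {e}

For each x ∈ X, list the open sets U ∈ τ with x ∈ U, then check whether U ∩ (A ∖ {x}) ≠ ∅ for every such U.
  x = c: open {c} ∋ x has {c} ∩ (A ∖ {c}) = ∅, so x is NOT a limit point.
  x = d: open {d} ∋ x has {d} ∩ (A ∖ {d}) = ∅, so x is NOT a limit point.
  x = e: opens ∋ x are {c, d, e, f}; each meets A ∖ {e}, so x IS a limit point.
  x = f: open {d, f} ∋ x has {d, f} ∩ (A ∖ {f}) = ∅, so x is NOT a limit point.
Collecting: A' = {e}.


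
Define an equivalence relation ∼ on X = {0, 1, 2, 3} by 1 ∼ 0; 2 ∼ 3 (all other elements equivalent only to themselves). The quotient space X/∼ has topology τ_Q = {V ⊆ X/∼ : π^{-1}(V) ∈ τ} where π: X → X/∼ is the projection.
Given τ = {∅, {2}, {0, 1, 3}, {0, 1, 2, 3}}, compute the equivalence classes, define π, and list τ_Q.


X/∼ = {[0=1], [2=3]}; |τ_Q| = 2.

Equivalence classes: [0=1], [2=3].
Quotient map π: X → X/∼ sends 0 ↦ [0=1], 1 ↦ [0=1], 2 ↦ [2=3], 3 ↦ [2=3].
For each subset V ⊆ X/∼, compute π^{-1}(V) ⊆ X and check whether π^{-1}(V) ∈ τ. V is open in τ_Q iff π^{-1}(V) ∈ τ.
  V = {}: π^{-1}(V) = ∅ ∈ τ ✓.
  V = {[0=1]}: π^{-1}(V) = {0, 1} ∉ τ ✗.
  V = {[2=3]}: π^{-1}(V) = {2, 3} ∉ τ ✗.
  V = {[0=1], [2=3]}: π^{-1}(V) = {0, 1, 2, 3} ∈ τ ✓.
Open sets in the quotient: τ_Q = {{}, {[0=1], [2=3]}} (2 elements).


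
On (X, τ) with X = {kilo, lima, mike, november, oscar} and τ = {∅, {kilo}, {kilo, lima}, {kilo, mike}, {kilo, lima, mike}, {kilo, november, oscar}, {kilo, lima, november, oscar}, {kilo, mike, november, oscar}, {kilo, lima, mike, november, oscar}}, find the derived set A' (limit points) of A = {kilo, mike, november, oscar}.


A' = {lima, mike, november, oscar}

For each x ∈ X, list the open sets U ∈ τ with x ∈ U, then check whether U ∩ (A ∖ {x}) ≠ ∅ for every such U.
  x = kilo: open {kilo} ∋ x has {kilo} ∩ (A ∖ {kilo}) = ∅, so x is NOT a limit point.
  x = lima: opens ∋ x are {kilo, lima}, {kilo, lima, mike}, {kilo, lima, november, oscar}, {kilo, lima, mike, november, oscar}; each meets A ∖ {lima}, so x IS a limit point.
  x = mike: opens ∋ x are {kilo, mike}, {kilo, lima, mike}, {kilo, mike, november, oscar}, {kilo, lima, mike, november, oscar}; each meets A ∖ {mike}, so x IS a limit point.
  x = november: opens ∋ x are {kilo, november, oscar}, {kilo, lima, november, oscar}, {kilo, mike, november, oscar}, {kilo, lima, mike, november, oscar}; each meets A ∖ {november}, so x IS a limit point.
  x = oscar: opens ∋ x are {kilo, november, oscar}, {kilo, lima, november, oscar}, {kilo, mike, november, oscar}, {kilo, lima, mike, november, oscar}; each meets A ∖ {oscar}, so x IS a limit point.
Collecting: A' = {lima, mike, november, oscar}.


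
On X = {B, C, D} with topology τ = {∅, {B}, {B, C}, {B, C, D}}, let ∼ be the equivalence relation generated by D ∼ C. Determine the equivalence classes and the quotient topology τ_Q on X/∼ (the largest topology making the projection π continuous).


X/∼ = {[B], [C=D]}; |τ_Q| = 3.

Equivalence classes: [B], [C=D].
Quotient map π: X → X/∼ sends B ↦ [B], C ↦ [C=D], D ↦ [C=D].
For each subset V ⊆ X/∼, compute π^{-1}(V) ⊆ X and check whether π^{-1}(V) ∈ τ. V is open in τ_Q iff π^{-1}(V) ∈ τ.
  V = {}: π^{-1}(V) = ∅ ∈ τ ✓.
  V = {[B]}: π^{-1}(V) = {B} ∈ τ ✓.
  V = {[C=D]}: π^{-1}(V) = {C, D} ∉ τ ✗.
  V = {[B], [C=D]}: π^{-1}(V) = {B, C, D} ∈ τ ✓.
Open sets in the quotient: τ_Q = {{}, {[B]}, {[B], [C=D]}} (3 elements).


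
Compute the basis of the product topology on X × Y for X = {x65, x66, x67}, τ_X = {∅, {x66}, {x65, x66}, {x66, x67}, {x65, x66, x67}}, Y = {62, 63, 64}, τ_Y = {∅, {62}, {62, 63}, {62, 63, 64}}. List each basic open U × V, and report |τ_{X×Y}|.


Basis B = {∅ × ∅, {x66} × {62}, {x65, x66} × {62}, {x66} × {62, 63}, {x66, x67} × {62}, {x65, x66, x67} × {62}, {x66} × {62, 63, 64}, {x65, x66} × {62, 63}, {x66, x67} × {62, 63}, {x65, x66} × {62, 63, 64}, {x65, x66, x67} × {62, 63}, {x66, x67} × {62, 63, 64}, {x65, x66, x67} × {62, 63, 64}}; |τ_{X×Y}| = 30.

Enumerate products U × V with U ∈ τ_X, V ∈ τ_Y (deduplicated):
  ∅ × ∅ = {} (∅)
  {x66} × {62} = {(x66,62)}
  {x65, x66} × {62} = {(x65,62), (x66,62)}
  {x66} × {62, 63} = {(x66,62), (x66,63)}
  {x66, x67} × {62} = {(x66,62), (x67,62)}
  {x65, x66, x67} × {62} = {(x65,62), (x66,62), (x67,62)}
  {x66} × {62, 63, 64} = {(x66,62), (x66,63), (x66,64)}
  {x65, x66} × {62, 63} = {(x65,62), (x65,63), (x66,62), (x66,63)}
  {x66, x67} × {62, 63} = {(x66,62), (x66,63), (x67,62), (x67,63)}
  {x65, x66} × {62, 63, 64} = {(x65,62), (x65,63), (x65,64), (x66,62), (x66,63), (x66,64)}
  {x65, x66, x67} × {62, 63} = {(x65,62), (x65,63), (x66,62), (x66,63), (x67,62), (x67,63)}
  {x66, x67} × {62, 63, 64} = {(x66,62), (x66,63), (x66,64), (x67,62), (x67,63), (x67,64)}
  {x65, x66, x67} × {62, 63, 64} = {(x65,62), (x65,63), (x65,64), (x66,62), (x66,63), (x66,64), (x67,62), (x67,63), (x67,64)}
These 13 distinct sets form the basis B.
Close under arbitrary unions to get τ_{X×Y}; counting gives |τ_{X×Y}| = 30.


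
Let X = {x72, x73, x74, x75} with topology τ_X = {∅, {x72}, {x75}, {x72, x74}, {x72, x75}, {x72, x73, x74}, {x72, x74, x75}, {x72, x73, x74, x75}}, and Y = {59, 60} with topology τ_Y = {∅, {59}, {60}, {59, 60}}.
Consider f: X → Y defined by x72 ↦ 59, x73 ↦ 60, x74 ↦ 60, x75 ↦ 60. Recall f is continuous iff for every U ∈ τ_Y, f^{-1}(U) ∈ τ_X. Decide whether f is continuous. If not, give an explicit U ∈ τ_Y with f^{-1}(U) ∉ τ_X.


f is NOT continuous.

Compute f^{-1}(U) for each U ∈ τ_Y:
  U = ∅: f^{-1}(U) = ∅ ∈ τ_X ✓.
  U = {59}: f^{-1}(U) = {x72} ∈ τ_X ✓.
  U = {60}: f^{-1}(U) = {x73, x74, x75} ∉ τ_X ✗.
  U = {59, 60}: f^{-1}(U) = {x72, x73, x74, x75} ∈ τ_X ✓.
Found U = {60} with f^{-1}(U) = {x73, x74, x75} not in τ_X. Therefore f is NOT continuous.


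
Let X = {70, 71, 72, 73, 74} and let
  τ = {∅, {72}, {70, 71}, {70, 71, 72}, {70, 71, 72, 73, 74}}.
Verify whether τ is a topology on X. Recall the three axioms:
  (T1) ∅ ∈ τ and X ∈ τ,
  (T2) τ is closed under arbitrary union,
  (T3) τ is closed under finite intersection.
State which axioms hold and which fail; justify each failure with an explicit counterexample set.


τ IS a topology on X.

Axiom (T1): ∅ ∈ τ? Yes; X ∈ τ? Yes.
Axiom (T2/T3): check pairwise unions and intersections of members of τ.
All pairwise intersections and unions checked — each lies in τ. Therefore τ satisfies (T1), (T2), (T3): it IS a topology on X.


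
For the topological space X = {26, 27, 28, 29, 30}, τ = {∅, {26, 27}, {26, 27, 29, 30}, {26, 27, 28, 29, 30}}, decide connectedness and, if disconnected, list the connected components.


(X, τ) is connected.

Find clopen sets (U ∈ τ with X ∖ U ∈ τ):
  U = ∅, X ∖ U = {26, 27, 28, 29, 30} — both open, so U is clopen.
  U = {26, 27, 28, 29, 30}, X ∖ U = ∅ — both open, so U is clopen.
Only trivial clopens (∅ and X) exist, so (X, τ) is connected.
Compute connected components by grouping points that agree on all clopens:
  component: {26, 27, 28, 29, 30}


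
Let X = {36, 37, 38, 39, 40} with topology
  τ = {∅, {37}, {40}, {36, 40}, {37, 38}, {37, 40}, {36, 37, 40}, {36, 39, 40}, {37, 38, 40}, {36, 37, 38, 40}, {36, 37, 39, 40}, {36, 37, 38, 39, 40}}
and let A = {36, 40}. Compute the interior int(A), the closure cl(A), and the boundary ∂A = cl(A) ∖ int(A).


int(A) = {36, 40}, cl(A) = {36, 39, 40}, ∂A = {39}.

Closed sets in (X, τ) are complements of opens:
  closed(X, τ) = {∅, {38}, {39}, {36, 39}, {37, 38}, {38, 39}, {36, 38, 39}, {36, 39, 40}, {37, 38, 39}, {36, 37, 38, 39}, {36, 38, 39, 40}, {36, 37, 38, 39, 40}}.
int(A) = ⋃ {U ∈ τ : U ⊆ A}. Opens contained in A: ∅, {40}, {36, 40}.
Taking the union of these: int(A) = {36, 40}.
cl(A) = ⋂ {C closed : A ⊆ C}. Closed sets containing A: {36, 39, 40}, {36, 38, 39, 40}, {36, 37, 38, 39, 40}.
Intersecting these: cl(A) = {36, 39, 40}.
∂A = cl(A) ∖ int(A) = {36, 39, 40} ∖ {36, 40} = {39}.


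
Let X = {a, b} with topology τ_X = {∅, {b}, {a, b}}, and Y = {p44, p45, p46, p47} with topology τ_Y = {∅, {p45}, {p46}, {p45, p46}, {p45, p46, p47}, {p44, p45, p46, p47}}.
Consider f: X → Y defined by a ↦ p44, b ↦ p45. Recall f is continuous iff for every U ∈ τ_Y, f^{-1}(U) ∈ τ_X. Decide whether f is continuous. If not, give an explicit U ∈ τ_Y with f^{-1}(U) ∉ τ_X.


f IS continuous.

Compute f^{-1}(U) for each U ∈ τ_Y:
  U = ∅: f^{-1}(U) = ∅ ∈ τ_X ✓.
  U = {p45}: f^{-1}(U) = {b} ∈ τ_X ✓.
  U = {p46}: f^{-1}(U) = ∅ ∈ τ_X ✓.
  U = {p45, p46}: f^{-1}(U) = {b} ∈ τ_X ✓.
  U = {p45, p46, p47}: f^{-1}(U) = {b} ∈ τ_X ✓.
  U = {p44, p45, p46, p47}: f^{-1}(U) = {a, b} ∈ τ_X ✓.
Every preimage lies in τ_X, so f IS continuous.


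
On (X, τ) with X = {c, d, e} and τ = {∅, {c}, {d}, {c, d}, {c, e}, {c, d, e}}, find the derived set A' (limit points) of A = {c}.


A' = {e}

For each x ∈ X, list the open sets U ∈ τ with x ∈ U, then check whether U ∩ (A ∖ {x}) ≠ ∅ for every such U.
  x = c: open {c} ∋ x has {c} ∩ (A ∖ {c}) = ∅, so x is NOT a limit point.
  x = d: open {d} ∋ x has {d} ∩ (A ∖ {d}) = ∅, so x is NOT a limit point.
  x = e: opens ∋ x are {c, e}, {c, d, e}; each meets A ∖ {e}, so x IS a limit point.
Collecting: A' = {e}.


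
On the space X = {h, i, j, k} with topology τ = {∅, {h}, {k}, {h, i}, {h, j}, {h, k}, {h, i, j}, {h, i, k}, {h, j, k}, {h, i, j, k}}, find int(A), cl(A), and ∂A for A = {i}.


int(A) = ∅, cl(A) = {i}, ∂A = {i}.

Closed sets in (X, τ) are complements of opens:
  closed(X, τ) = {∅, {i}, {j}, {k}, {i, j}, {i, k}, {j, k}, {h, i, j}, {i, j, k}, {h, i, j, k}}.
int(A) = ⋃ {U ∈ τ : U ⊆ A}. Opens contained in A: ∅.
Taking the union of these: int(A) = ∅.
cl(A) = ⋂ {C closed : A ⊆ C}. Closed sets containing A: {i}, {i, j}, {i, k}, {h, i, j}, {i, j, k}, {h, i, j, k}.
Intersecting these: cl(A) = {i}.
∂A = cl(A) ∖ int(A) = {i} ∖ ∅ = {i}.


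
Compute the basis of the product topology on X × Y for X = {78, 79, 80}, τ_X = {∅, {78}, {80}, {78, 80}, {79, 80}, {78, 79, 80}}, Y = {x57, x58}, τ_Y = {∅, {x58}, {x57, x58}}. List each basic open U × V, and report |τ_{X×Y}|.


Basis B = {∅ × ∅, {78} × {x58}, {80} × {x58}, {78} × {x57, x58}, {78, 80} × {x58}, {79, 80} × {x58}, {80} × {x57, x58}, {78, 79, 80} × {x58}, {78, 80} × {x57, x58}, {79, 80} × {x57, x58}, {78, 79, 80} × {x57, x58}}; |τ_{X×Y}| = 18.

Enumerate products U × V with U ∈ τ_X, V ∈ τ_Y (deduplicated):
  ∅ × ∅ = {} (∅)
  {78} × {x58} = {(78,x58)}
  {80} × {x58} = {(80,x58)}
  {78} × {x57, x58} = {(78,x57), (78,x58)}
  {78, 80} × {x58} = {(78,x58), (80,x58)}
  {79, 80} × {x58} = {(79,x58), (80,x58)}
  {80} × {x57, x58} = {(80,x57), (80,x58)}
  {78, 79, 80} × {x58} = {(78,x58), (79,x58), (80,x58)}
  {78, 80} × {x57, x58} = {(78,x57), (78,x58), (80,x57), (80,x58)}
  {79, 80} × {x57, x58} = {(79,x57), (79,x58), (80,x57), (80,x58)}
  {78, 79, 80} × {x57, x58} = {(78,x57), (78,x58), (79,x57), (79,x58), (80,x57), (80,x58)}
These 11 distinct sets form the basis B.
Close under arbitrary unions to get τ_{X×Y}; counting gives |τ_{X×Y}| = 18.


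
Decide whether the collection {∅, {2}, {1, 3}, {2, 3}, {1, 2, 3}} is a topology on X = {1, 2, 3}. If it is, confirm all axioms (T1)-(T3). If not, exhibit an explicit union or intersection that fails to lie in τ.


τ is NOT a topology on X.

Axiom (T1): ∅ ∈ τ? Yes; X ∈ τ? Yes.
Axiom (T2/T3): check pairwise unions and intersections of members of τ.
Counterexample for (T3): {1, 3} ∩ {2, 3} = {3} ∉ τ. Therefore τ is NOT a topology.


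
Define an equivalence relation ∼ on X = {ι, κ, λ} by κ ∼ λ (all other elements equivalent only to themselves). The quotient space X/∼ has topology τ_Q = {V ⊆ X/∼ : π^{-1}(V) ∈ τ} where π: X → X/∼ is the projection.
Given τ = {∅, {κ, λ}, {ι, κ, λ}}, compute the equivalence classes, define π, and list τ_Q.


X/∼ = {[ι], [κ=λ]}; |τ_Q| = 3.

Equivalence classes: [ι], [κ=λ].
Quotient map π: X → X/∼ sends ι ↦ [ι], κ ↦ [κ=λ], λ ↦ [κ=λ].
For each subset V ⊆ X/∼, compute π^{-1}(V) ⊆ X and check whether π^{-1}(V) ∈ τ. V is open in τ_Q iff π^{-1}(V) ∈ τ.
  V = {}: π^{-1}(V) = ∅ ∈ τ ✓.
  V = {[ι]}: π^{-1}(V) = {ι} ∉ τ ✗.
  V = {[κ=λ]}: π^{-1}(V) = {κ, λ} ∈ τ ✓.
  V = {[ι], [κ=λ]}: π^{-1}(V) = {ι, κ, λ} ∈ τ ✓.
Open sets in the quotient: τ_Q = {{}, {[κ=λ]}, {[ι], [κ=λ]}} (3 elements).


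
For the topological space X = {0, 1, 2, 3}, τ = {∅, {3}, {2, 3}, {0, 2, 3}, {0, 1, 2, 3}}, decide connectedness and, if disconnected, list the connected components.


(X, τ) is connected.

Find clopen sets (U ∈ τ with X ∖ U ∈ τ):
  U = ∅, X ∖ U = {0, 1, 2, 3} — both open, so U is clopen.
  U = {0, 1, 2, 3}, X ∖ U = ∅ — both open, so U is clopen.
Only trivial clopens (∅ and X) exist, so (X, τ) is connected.
Compute connected components by grouping points that agree on all clopens:
  component: {0, 1, 2, 3}


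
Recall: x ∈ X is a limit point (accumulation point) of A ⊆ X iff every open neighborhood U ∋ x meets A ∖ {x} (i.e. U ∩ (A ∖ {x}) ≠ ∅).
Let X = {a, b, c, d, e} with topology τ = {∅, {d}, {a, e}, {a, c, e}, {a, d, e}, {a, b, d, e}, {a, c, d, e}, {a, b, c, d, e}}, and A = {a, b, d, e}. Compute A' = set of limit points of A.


A' = {a, b, c, e}

For each x ∈ X, list the open sets U ∈ τ with x ∈ U, then check whether U ∩ (A ∖ {x}) ≠ ∅ for every such U.
  x = a: opens ∋ x are {a, e}, {a, c, e}, {a, d, e}, {a, b, d, e}, {a, c, d, e}, {a, b, c, d, e}; each meets A ∖ {a}, so x IS a limit point.
  x = b: opens ∋ x are {a, b, d, e}, {a, b, c, d, e}; each meets A ∖ {b}, so x IS a limit point.
  x = c: opens ∋ x are {a, c, e}, {a, c, d, e}, {a, b, c, d, e}; each meets A ∖ {c}, so x IS a limit point.
  x = d: open {d} ∋ x has {d} ∩ (A ∖ {d}) = ∅, so x is NOT a limit point.
  x = e: opens ∋ x are {a, e}, {a, c, e}, {a, d, e}, {a, b, d, e}, {a, c, d, e}, {a, b, c, d, e}; each meets A ∖ {e}, so x IS a limit point.
Collecting: A' = {a, b, c, e}.


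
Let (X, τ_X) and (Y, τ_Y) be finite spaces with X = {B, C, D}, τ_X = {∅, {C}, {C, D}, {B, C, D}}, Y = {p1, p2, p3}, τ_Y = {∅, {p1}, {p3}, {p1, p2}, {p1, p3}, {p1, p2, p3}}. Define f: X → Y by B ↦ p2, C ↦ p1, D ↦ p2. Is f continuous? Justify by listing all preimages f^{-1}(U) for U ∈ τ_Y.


f IS continuous.

Compute f^{-1}(U) for each U ∈ τ_Y:
  U = ∅: f^{-1}(U) = ∅ ∈ τ_X ✓.
  U = {p1}: f^{-1}(U) = {C} ∈ τ_X ✓.
  U = {p3}: f^{-1}(U) = ∅ ∈ τ_X ✓.
  U = {p1, p2}: f^{-1}(U) = {B, C, D} ∈ τ_X ✓.
  U = {p1, p3}: f^{-1}(U) = {C} ∈ τ_X ✓.
  U = {p1, p2, p3}: f^{-1}(U) = {B, C, D} ∈ τ_X ✓.
Every preimage lies in τ_X, so f IS continuous.


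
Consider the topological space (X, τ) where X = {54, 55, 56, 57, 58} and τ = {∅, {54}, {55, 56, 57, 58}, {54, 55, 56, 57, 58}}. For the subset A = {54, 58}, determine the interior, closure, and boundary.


int(A) = {54}, cl(A) = {54, 55, 56, 57, 58}, ∂A = {55, 56, 57, 58}.

Closed sets in (X, τ) are complements of opens:
  closed(X, τ) = {∅, {54}, {55, 56, 57, 58}, {54, 55, 56, 57, 58}}.
int(A) = ⋃ {U ∈ τ : U ⊆ A}. Opens contained in A: ∅, {54}.
Taking the union of these: int(A) = {54}.
cl(A) = ⋂ {C closed : A ⊆ C}. Closed sets containing A: {54, 55, 56, 57, 58}.
Intersecting these: cl(A) = {54, 55, 56, 57, 58}.
∂A = cl(A) ∖ int(A) = {54, 55, 56, 57, 58} ∖ {54} = {55, 56, 57, 58}.


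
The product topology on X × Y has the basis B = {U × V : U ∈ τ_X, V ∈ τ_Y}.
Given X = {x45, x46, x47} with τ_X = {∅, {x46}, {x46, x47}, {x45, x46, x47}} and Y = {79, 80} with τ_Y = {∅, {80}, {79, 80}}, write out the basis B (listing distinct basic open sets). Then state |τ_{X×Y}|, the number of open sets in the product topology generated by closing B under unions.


Basis B = {∅ × ∅, {x46} × {80}, {x46} × {79, 80}, {x46, x47} × {80}, {x45, x46, x47} × {80}, {x46, x47} × {79, 80}, {x45, x46, x47} × {79, 80}}; |τ_{X×Y}| = 10.

Enumerate products U × V with U ∈ τ_X, V ∈ τ_Y (deduplicated):
  ∅ × ∅ = {} (∅)
  {x46} × {80} = {(x46,80)}
  {x46} × {79, 80} = {(x46,79), (x46,80)}
  {x46, x47} × {80} = {(x46,80), (x47,80)}
  {x45, x46, x47} × {80} = {(x45,80), (x46,80), (x47,80)}
  {x46, x47} × {79, 80} = {(x46,79), (x46,80), (x47,79), (x47,80)}
  {x45, x46, x47} × {79, 80} = {(x45,79), (x45,80), (x46,79), (x46,80), (x47,79), (x47,80)}
These 7 distinct sets form the basis B.
Close under arbitrary unions to get τ_{X×Y}; counting gives |τ_{X×Y}| = 10.


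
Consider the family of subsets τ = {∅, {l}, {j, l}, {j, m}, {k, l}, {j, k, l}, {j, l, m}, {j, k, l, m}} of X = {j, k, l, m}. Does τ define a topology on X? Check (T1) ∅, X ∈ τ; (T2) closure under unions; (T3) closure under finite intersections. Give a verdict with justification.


τ is NOT a topology on X.

Axiom (T1): ∅ ∈ τ? Yes; X ∈ τ? Yes.
Axiom (T2/T3): check pairwise unions and intersections of members of τ.
Counterexample for (T3): {j, l} ∩ {j, m} = {j} ∉ τ. Therefore τ is NOT a topology.


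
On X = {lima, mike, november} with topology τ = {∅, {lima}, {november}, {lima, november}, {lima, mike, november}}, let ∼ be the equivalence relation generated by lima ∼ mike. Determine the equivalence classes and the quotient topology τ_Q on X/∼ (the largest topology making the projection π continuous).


X/∼ = {[lima=mike], [november]}; |τ_Q| = 3.

Equivalence classes: [lima=mike], [november].
Quotient map π: X → X/∼ sends lima ↦ [lima=mike], mike ↦ [lima=mike], november ↦ [november].
For each subset V ⊆ X/∼, compute π^{-1}(V) ⊆ X and check whether π^{-1}(V) ∈ τ. V is open in τ_Q iff π^{-1}(V) ∈ τ.
  V = {}: π^{-1}(V) = ∅ ∈ τ ✓.
  V = {[lima=mike]}: π^{-1}(V) = {lima, mike} ∉ τ ✗.
  V = {[november]}: π^{-1}(V) = {november} ∈ τ ✓.
  V = {[lima=mike], [november]}: π^{-1}(V) = {lima, mike, november} ∈ τ ✓.
Open sets in the quotient: τ_Q = {{}, {[november]}, {[lima=mike], [november]}} (3 elements).


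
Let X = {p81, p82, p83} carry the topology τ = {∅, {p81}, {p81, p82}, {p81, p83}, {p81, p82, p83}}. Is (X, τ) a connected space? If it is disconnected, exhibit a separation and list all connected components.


(X, τ) is connected.

Find clopen sets (U ∈ τ with X ∖ U ∈ τ):
  U = ∅, X ∖ U = {p81, p82, p83} — both open, so U is clopen.
  U = {p81, p82, p83}, X ∖ U = ∅ — both open, so U is clopen.
Only trivial clopens (∅ and X) exist, so (X, τ) is connected.
Compute connected components by grouping points that agree on all clopens:
  component: {p81, p82, p83}


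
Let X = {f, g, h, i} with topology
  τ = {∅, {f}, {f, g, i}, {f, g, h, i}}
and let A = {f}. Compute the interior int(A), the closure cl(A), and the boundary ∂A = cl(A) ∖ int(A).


int(A) = {f}, cl(A) = {f, g, h, i}, ∂A = {g, h, i}.

Closed sets in (X, τ) are complements of opens:
  closed(X, τ) = {∅, {h}, {g, h, i}, {f, g, h, i}}.
int(A) = ⋃ {U ∈ τ : U ⊆ A}. Opens contained in A: ∅, {f}.
Taking the union of these: int(A) = {f}.
cl(A) = ⋂ {C closed : A ⊆ C}. Closed sets containing A: {f, g, h, i}.
Intersecting these: cl(A) = {f, g, h, i}.
∂A = cl(A) ∖ int(A) = {f, g, h, i} ∖ {f} = {g, h, i}.


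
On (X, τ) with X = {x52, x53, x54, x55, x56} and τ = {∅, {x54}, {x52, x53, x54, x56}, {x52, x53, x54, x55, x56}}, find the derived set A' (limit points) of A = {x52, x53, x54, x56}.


A' = {x52, x53, x55, x56}

For each x ∈ X, list the open sets U ∈ τ with x ∈ U, then check whether U ∩ (A ∖ {x}) ≠ ∅ for every such U.
  x = x52: opens ∋ x are {x52, x53, x54, x56}, {x52, x53, x54, x55, x56}; each meets A ∖ {x52}, so x IS a limit point.
  x = x53: opens ∋ x are {x52, x53, x54, x56}, {x52, x53, x54, x55, x56}; each meets A ∖ {x53}, so x IS a limit point.
  x = x54: open {x54} ∋ x has {x54} ∩ (A ∖ {x54}) = ∅, so x is NOT a limit point.
  x = x55: opens ∋ x are {x52, x53, x54, x55, x56}; each meets A ∖ {x55}, so x IS a limit point.
  x = x56: opens ∋ x are {x52, x53, x54, x56}, {x52, x53, x54, x55, x56}; each meets A ∖ {x56}, so x IS a limit point.
Collecting: A' = {x52, x53, x55, x56}.


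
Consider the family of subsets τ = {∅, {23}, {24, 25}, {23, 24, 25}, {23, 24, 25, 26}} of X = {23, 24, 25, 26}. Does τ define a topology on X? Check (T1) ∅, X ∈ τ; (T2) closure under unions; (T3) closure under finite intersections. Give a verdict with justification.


τ IS a topology on X.

Axiom (T1): ∅ ∈ τ? Yes; X ∈ τ? Yes.
Axiom (T2/T3): check pairwise unions and intersections of members of τ.
All pairwise intersections and unions checked — each lies in τ. Therefore τ satisfies (T1), (T2), (T3): it IS a topology on X.


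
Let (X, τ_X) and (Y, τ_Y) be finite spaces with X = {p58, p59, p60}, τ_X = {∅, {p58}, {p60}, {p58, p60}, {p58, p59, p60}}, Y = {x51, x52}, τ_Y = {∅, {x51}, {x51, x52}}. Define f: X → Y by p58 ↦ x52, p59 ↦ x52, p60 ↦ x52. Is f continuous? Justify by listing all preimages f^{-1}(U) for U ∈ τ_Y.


f IS continuous.

Compute f^{-1}(U) for each U ∈ τ_Y:
  U = ∅: f^{-1}(U) = ∅ ∈ τ_X ✓.
  U = {x51}: f^{-1}(U) = ∅ ∈ τ_X ✓.
  U = {x51, x52}: f^{-1}(U) = {p58, p59, p60} ∈ τ_X ✓.
Every preimage lies in τ_X, so f IS continuous.


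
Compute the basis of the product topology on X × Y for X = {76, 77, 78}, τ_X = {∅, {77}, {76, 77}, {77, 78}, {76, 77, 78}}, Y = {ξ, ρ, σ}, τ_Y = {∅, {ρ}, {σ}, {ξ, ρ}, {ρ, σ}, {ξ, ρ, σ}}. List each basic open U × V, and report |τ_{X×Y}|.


Basis B = {∅ × ∅, {77} × {ρ}, {77} × {σ}, {76, 77} × {ρ}, {76, 77} × {σ}, {77} × {ξ, ρ}, {77} × {ρ, σ}, {77, 78} × {ρ}, {77, 78} × {σ}, {76, 77, 78} × {ρ}, {76, 77, 78} × {σ}, {77} × {ξ, ρ, σ}, {76, 77} × {ξ, ρ}, {76, 77} × {ρ, σ}, {77, 78} × {ξ, ρ}, {77, 78} × {ρ, σ}, {76, 77} × {ξ, ρ, σ}, {76, 77, 78} × {ξ, ρ}, {76, 77, 78} × {ρ, σ}, {77, 78} × {ξ, ρ, σ}, {76, 77, 78} × {ξ, ρ, σ}}; |τ_{X×Y}| = 70.

Enumerate products U × V with U ∈ τ_X, V ∈ τ_Y (deduplicated):
  ∅ × ∅ = {} (∅)
  {77} × {ρ} = {(77,ρ)}
  {77} × {σ} = {(77,σ)}
  {76, 77} × {ρ} = {(76,ρ), (77,ρ)}
  {76, 77} × {σ} = {(76,σ), (77,σ)}
  {77} × {ξ, ρ} = {(77,ξ), (77,ρ)}
  {77} × {ρ, σ} = {(77,ρ), (77,σ)}
  {77, 78} × {ρ} = {(77,ρ), (78,ρ)}
  {77, 78} × {σ} = {(77,σ), (78,σ)}
  {76, 77, 78} × {ρ} = {(76,ρ), (77,ρ), (78,ρ)}
  {76, 77, 78} × {σ} = {(76,σ), (77,σ), (78,σ)}
  {77} × {ξ, ρ, σ} = {(77,ξ), (77,ρ), (77,σ)}
  {76, 77} × {ξ, ρ} = {(76,ξ), (76,ρ), (77,ξ), (77,ρ)}
  {76, 77} × {ρ, σ} = {(76,ρ), (76,σ), (77,ρ), (77,σ)}
  {77, 78} × {ξ, ρ} = {(77,ξ), (77,ρ), (78,ξ), (78,ρ)}
  {77, 78} × {ρ, σ} = {(77,ρ), (77,σ), (78,ρ), (78,σ)}
  {76, 77} × {ξ, ρ, σ} = {(76,ξ), (76,ρ), (76,σ), (77,ξ), (77,ρ), (77,σ)}
  {76, 77, 78} × {ξ, ρ} = {(76,ξ), (76,ρ), (77,ξ), (77,ρ), (78,ξ), (78,ρ)}
  {76, 77, 78} × {ρ, σ} = {(76,ρ), (76,σ), (77,ρ), (77,σ), (78,ρ), (78,σ)}
  {77, 78} × {ξ, ρ, σ} = {(77,ξ), (77,ρ), (77,σ), (78,ξ), (78,ρ), (78,σ)}
  {76, 77, 78} × {ξ, ρ, σ} = {(76,ξ), (76,ρ), (76,σ), (77,ξ), (77,ρ), (77,σ), (78,ξ), (78,ρ), (78,σ)}
These 21 distinct sets form the basis B.
Close under arbitrary unions to get τ_{X×Y}; counting gives |τ_{X×Y}| = 70.


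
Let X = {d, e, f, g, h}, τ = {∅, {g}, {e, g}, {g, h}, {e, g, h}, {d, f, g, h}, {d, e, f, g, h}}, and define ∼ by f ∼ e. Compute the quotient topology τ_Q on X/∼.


X/∼ = {[d], [e=f], [g], [h]}; |τ_Q| = 4.

Equivalence classes: [d], [e=f], [g], [h].
Quotient map π: X → X/∼ sends d ↦ [d], e ↦ [e=f], f ↦ [e=f], g ↦ [g], h ↦ [h].
For each subset V ⊆ X/∼, compute π^{-1}(V) ⊆ X and check whether π^{-1}(V) ∈ τ. V is open in τ_Q iff π^{-1}(V) ∈ τ.
  V = {}: π^{-1}(V) = ∅ ∈ τ ✓.
  V = {[d]}: π^{-1}(V) = {d} ∉ τ ✗.
  V = {[e=f]}: π^{-1}(V) = {e, f} ∉ τ ✗.
  V = {[d], [e=f]}: π^{-1}(V) = {d, e, f} ∉ τ ✗.
  V = {[g]}: π^{-1}(V) = {g} ∈ τ ✓.
  V = {[d], [g]}: π^{-1}(V) = {d, g} ∉ τ ✗.
  V = {[e=f], [g]}: π^{-1}(V) = {e, f, g} ∉ τ ✗.
  V = {[d], [e=f], [g]}: π^{-1}(V) = {d, e, f, g} ∉ τ ✗.
  V = {[h]}: π^{-1}(V) = {h} ∉ τ ✗.
  V = {[d], [h]}: π^{-1}(V) = {d, h} ∉ τ ✗.
  V = {[e=f], [h]}: π^{-1}(V) = {e, f, h} ∉ τ ✗.
  V = {[d], [e=f], [h]}: π^{-1}(V) = {d, e, f, h} ∉ τ ✗.
  V = {[g], [h]}: π^{-1}(V) = {g, h} ∈ τ ✓.
  V = {[d], [g], [h]}: π^{-1}(V) = {d, g, h} ∉ τ ✗.
  V = {[e=f], [g], [h]}: π^{-1}(V) = {e, f, g, h} ∉ τ ✗.
  V = {[d], [e=f], [g], [h]}: π^{-1}(V) = {d, e, f, g, h} ∈ τ ✓.
Open sets in the quotient: τ_Q = {{}, {[g]}, {[g], [h]}, {[d], [e=f], [g], [h]}} (4 elements).


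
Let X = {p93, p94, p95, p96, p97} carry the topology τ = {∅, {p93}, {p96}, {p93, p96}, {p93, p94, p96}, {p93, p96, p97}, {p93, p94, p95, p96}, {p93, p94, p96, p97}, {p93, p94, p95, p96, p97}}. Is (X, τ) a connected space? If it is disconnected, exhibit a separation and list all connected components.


(X, τ) is connected.

Find clopen sets (U ∈ τ with X ∖ U ∈ τ):
  U = ∅, X ∖ U = {p93, p94, p95, p96, p97} — both open, so U is clopen.
  U = {p93, p94, p95, p96, p97}, X ∖ U = ∅ — both open, so U is clopen.
Only trivial clopens (∅ and X) exist, so (X, τ) is connected.
Compute connected components by grouping points that agree on all clopens:
  component: {p93, p94, p95, p96, p97}


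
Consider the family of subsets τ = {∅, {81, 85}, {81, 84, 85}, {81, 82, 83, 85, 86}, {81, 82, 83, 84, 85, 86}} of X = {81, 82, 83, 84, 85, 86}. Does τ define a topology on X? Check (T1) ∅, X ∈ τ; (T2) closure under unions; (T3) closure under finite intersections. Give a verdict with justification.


τ IS a topology on X.

Axiom (T1): ∅ ∈ τ? Yes; X ∈ τ? Yes.
Axiom (T2/T3): check pairwise unions and intersections of members of τ.
All pairwise intersections and unions checked — each lies in τ. Therefore τ satisfies (T1), (T2), (T3): it IS a topology on X.


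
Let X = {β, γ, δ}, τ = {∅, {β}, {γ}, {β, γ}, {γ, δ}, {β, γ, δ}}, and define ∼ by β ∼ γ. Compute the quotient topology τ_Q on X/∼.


X/∼ = {[β=γ], [δ]}; |τ_Q| = 3.

Equivalence classes: [β=γ], [δ].
Quotient map π: X → X/∼ sends β ↦ [β=γ], γ ↦ [β=γ], δ ↦ [δ].
For each subset V ⊆ X/∼, compute π^{-1}(V) ⊆ X and check whether π^{-1}(V) ∈ τ. V is open in τ_Q iff π^{-1}(V) ∈ τ.
  V = {}: π^{-1}(V) = ∅ ∈ τ ✓.
  V = {[β=γ]}: π^{-1}(V) = {β, γ} ∈ τ ✓.
  V = {[δ]}: π^{-1}(V) = {δ} ∉ τ ✗.
  V = {[β=γ], [δ]}: π^{-1}(V) = {β, γ, δ} ∈ τ ✓.
Open sets in the quotient: τ_Q = {{}, {[β=γ]}, {[β=γ], [δ]}} (3 elements).


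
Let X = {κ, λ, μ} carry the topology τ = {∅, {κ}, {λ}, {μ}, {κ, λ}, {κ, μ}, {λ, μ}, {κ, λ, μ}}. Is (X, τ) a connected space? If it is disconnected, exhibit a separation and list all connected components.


(X, τ) is disconnected; components = [{κ}, {λ}, {μ}].

Find clopen sets (U ∈ τ with X ∖ U ∈ τ):
  U = ∅, X ∖ U = {κ, λ, μ} — both open, so U is clopen.
  U = {κ}, X ∖ U = {λ, μ} — both open, so U is clopen.
  U = {λ}, X ∖ U = {κ, μ} — both open, so U is clopen.
  U = {μ}, X ∖ U = {κ, λ} — both open, so U is clopen.
  U = {κ, λ}, X ∖ U = {μ} — both open, so U is clopen.
  U = {κ, μ}, X ∖ U = {λ} — both open, so U is clopen.
  U = {λ, μ}, X ∖ U = {κ} — both open, so U is clopen.
  U = {κ, λ, μ}, X ∖ U = ∅ — both open, so U is clopen.
Nontrivial clopen(s) exist: e.g. {λ}. So (X, τ) is disconnected.
Compute connected components by grouping points that agree on all clopens:
  component: {κ}
  component: {λ}
  component: {μ}


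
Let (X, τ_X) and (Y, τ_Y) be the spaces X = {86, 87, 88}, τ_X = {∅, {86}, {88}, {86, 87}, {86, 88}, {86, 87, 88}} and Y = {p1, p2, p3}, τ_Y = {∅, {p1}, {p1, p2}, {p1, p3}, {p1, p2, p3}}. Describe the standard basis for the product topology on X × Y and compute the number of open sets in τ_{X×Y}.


Basis B = {∅ × ∅, {86} × {p1}, {88} × {p1}, {86} × {p1, p2}, {86} × {p1, p3}, {86, 87} × {p1}, {86, 88} × {p1}, {88} × {p1, p2}, {88} × {p1, p3}, {86} × {p1, p2, p3}, {86, 87, 88} × {p1}, {88} × {p1, p2, p3}, {86, 87} × {p1, p2}, {86, 88} × {p1, p2}, {86, 87} × {p1, p3}, {86, 88} × {p1, p3}, {86, 87} × {p1, p2, p3}, {86, 88} × {p1, p2, p3}, {86, 87, 88} × {p1, p2}, {86, 87, 88} × {p1, p3}, {86, 87, 88} × {p1, p2, p3}}; |τ_{X×Y}| = 70.

Enumerate products U × V with U ∈ τ_X, V ∈ τ_Y (deduplicated):
  ∅ × ∅ = {} (∅)
  {86} × {p1} = {(86,p1)}
  {88} × {p1} = {(88,p1)}
  {86} × {p1, p2} = {(86,p1), (86,p2)}
  {86} × {p1, p3} = {(86,p1), (86,p3)}
  {86, 87} × {p1} = {(86,p1), (87,p1)}
  {86, 88} × {p1} = {(86,p1), (88,p1)}
  {88} × {p1, p2} = {(88,p1), (88,p2)}
  {88} × {p1, p3} = {(88,p1), (88,p3)}
  {86} × {p1, p2, p3} = {(86,p1), (86,p2), (86,p3)}
  {86, 87, 88} × {p1} = {(86,p1), (87,p1), (88,p1)}
  {88} × {p1, p2, p3} = {(88,p1), (88,p2), (88,p3)}
  {86, 87} × {p1, p2} = {(86,p1), (86,p2), (87,p1), (87,p2)}
  {86, 88} × {p1, p2} = {(86,p1), (86,p2), (88,p1), (88,p2)}
  {86, 87} × {p1, p3} = {(86,p1), (86,p3), (87,p1), (87,p3)}
  {86, 88} × {p1, p3} = {(86,p1), (86,p3), (88,p1), (88,p3)}
  {86, 87} × {p1, p2, p3} = {(86,p1), (86,p2), (86,p3), (87,p1), (87,p2), (87,p3)}
  {86, 88} × {p1, p2, p3} = {(86,p1), (86,p2), (86,p3), (88,p1), (88,p2), (88,p3)}
  {86, 87, 88} × {p1, p2} = {(86,p1), (86,p2), (87,p1), (87,p2), (88,p1), (88,p2)}
  {86, 87, 88} × {p1, p3} = {(86,p1), (86,p3), (87,p1), (87,p3), (88,p1), (88,p3)}
  {86, 87, 88} × {p1, p2, p3} = {(86,p1), (86,p2), (86,p3), (87,p1), (87,p2), (87,p3), (88,p1), (88,p2), (88,p3)}
These 21 distinct sets form the basis B.
Close under arbitrary unions to get τ_{X×Y}; counting gives |τ_{X×Y}| = 70.


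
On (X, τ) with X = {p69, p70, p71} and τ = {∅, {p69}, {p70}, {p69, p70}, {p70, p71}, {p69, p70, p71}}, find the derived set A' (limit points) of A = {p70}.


A' = {p71}

For each x ∈ X, list the open sets U ∈ τ with x ∈ U, then check whether U ∩ (A ∖ {x}) ≠ ∅ for every such U.
  x = p69: open {p69} ∋ x has {p69} ∩ (A ∖ {p69}) = ∅, so x is NOT a limit point.
  x = p70: open {p70} ∋ x has {p70} ∩ (A ∖ {p70}) = ∅, so x is NOT a limit point.
  x = p71: opens ∋ x are {p70, p71}, {p69, p70, p71}; each meets A ∖ {p71}, so x IS a limit point.
Collecting: A' = {p71}.


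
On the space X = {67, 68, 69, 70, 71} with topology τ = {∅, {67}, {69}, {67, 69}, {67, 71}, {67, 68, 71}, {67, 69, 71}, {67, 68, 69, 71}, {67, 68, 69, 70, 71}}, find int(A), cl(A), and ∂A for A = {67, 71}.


int(A) = {67, 71}, cl(A) = {67, 68, 70, 71}, ∂A = {68, 70}.

Closed sets in (X, τ) are complements of opens:
  closed(X, τ) = {∅, {70}, {68, 70}, {69, 70}, {68, 69, 70}, {68, 70, 71}, {67, 68, 70, 71}, {68, 69, 70, 71}, {67, 68, 69, 70, 71}}.
int(A) = ⋃ {U ∈ τ : U ⊆ A}. Opens contained in A: ∅, {67}, {67, 71}.
Taking the union of these: int(A) = {67, 71}.
cl(A) = ⋂ {C closed : A ⊆ C}. Closed sets containing A: {67, 68, 70, 71}, {67, 68, 69, 70, 71}.
Intersecting these: cl(A) = {67, 68, 70, 71}.
∂A = cl(A) ∖ int(A) = {67, 68, 70, 71} ∖ {67, 71} = {68, 70}.


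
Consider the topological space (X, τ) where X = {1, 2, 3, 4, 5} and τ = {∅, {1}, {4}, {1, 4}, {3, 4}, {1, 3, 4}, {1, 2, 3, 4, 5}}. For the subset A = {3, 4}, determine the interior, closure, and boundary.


int(A) = {3, 4}, cl(A) = {2, 3, 4, 5}, ∂A = {2, 5}.

Closed sets in (X, τ) are complements of opens:
  closed(X, τ) = {∅, {2, 5}, {1, 2, 5}, {2, 3, 5}, {1, 2, 3, 5}, {2, 3, 4, 5}, {1, 2, 3, 4, 5}}.
int(A) = ⋃ {U ∈ τ : U ⊆ A}. Opens contained in A: ∅, {4}, {3, 4}.
Taking the union of these: int(A) = {3, 4}.
cl(A) = ⋂ {C closed : A ⊆ C}. Closed sets containing A: {2, 3, 4, 5}, {1, 2, 3, 4, 5}.
Intersecting these: cl(A) = {2, 3, 4, 5}.
∂A = cl(A) ∖ int(A) = {2, 3, 4, 5} ∖ {3, 4} = {2, 5}.
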